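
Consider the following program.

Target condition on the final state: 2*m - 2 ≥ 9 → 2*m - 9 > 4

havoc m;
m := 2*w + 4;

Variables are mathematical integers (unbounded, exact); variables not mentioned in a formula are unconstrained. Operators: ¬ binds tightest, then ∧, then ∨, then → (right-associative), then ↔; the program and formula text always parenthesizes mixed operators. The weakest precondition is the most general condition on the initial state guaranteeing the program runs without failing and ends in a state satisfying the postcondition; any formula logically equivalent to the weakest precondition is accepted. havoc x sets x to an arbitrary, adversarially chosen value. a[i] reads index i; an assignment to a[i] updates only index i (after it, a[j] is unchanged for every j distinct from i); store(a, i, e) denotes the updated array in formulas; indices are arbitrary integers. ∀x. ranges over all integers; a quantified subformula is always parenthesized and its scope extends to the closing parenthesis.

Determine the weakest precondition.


Working backward. After the program, the postcondition 2*m - 2 ≥ 9 → 2*m - 9 > 4 must hold; in canonical form it is 2*m ≥ 11 → 2*m > 13.
Before m := 2*w + 4: 4*w ≥ 3 → 4*w > 5
Before havoc m: 4*w ≥ 3 → 4*w > 5
Answer: WP = 4*w ≥ 3 → 4*w > 5


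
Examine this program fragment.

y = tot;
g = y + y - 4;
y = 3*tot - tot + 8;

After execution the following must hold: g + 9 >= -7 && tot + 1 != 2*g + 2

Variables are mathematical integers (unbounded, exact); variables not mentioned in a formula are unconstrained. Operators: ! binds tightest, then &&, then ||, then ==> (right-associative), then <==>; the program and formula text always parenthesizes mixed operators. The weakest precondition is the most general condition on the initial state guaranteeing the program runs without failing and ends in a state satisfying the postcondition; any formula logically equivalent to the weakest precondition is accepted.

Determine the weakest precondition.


Working backward. After the program, the postcondition g + 9 >= -7 && tot + 1 != 2*g + 2 must hold; in canonical form it is g >= -16 && tot != 2*g + 1.
Before y := 3*tot - tot + 8: g >= -16 && tot != 2*g + 1
Before g := y + y - 4: 2*y >= -12 && tot != 4*y - 7
Before y := tot: 2*tot >= -12 && 3*tot != 7
Answer: WP = 2*tot >= -12 && 3*tot != 7


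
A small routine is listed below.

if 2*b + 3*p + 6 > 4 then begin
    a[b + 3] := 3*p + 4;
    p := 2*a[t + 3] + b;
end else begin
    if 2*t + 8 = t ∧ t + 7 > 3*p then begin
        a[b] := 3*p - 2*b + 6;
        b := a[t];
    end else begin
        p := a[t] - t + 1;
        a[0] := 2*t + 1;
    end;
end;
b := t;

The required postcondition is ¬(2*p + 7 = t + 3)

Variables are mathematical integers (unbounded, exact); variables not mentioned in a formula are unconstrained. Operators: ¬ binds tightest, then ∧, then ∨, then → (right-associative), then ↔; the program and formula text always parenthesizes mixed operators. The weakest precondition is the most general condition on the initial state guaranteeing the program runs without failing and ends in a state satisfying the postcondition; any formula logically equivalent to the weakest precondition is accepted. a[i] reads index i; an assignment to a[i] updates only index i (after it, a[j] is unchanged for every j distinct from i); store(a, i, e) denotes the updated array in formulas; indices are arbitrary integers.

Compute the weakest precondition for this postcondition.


Working backward. After the program, the postcondition ¬(2*p + 7 = t + 3) must hold; in canonical form it is ¬(2*p = t - 4).
Before b := t: ¬(2*p = t - 4)
Then branch requires ¬(4*store(a, b + 3, 3*p + 4)[t + 3] + 2*b = t - 4); else branch requires ((t = -8 ∧ t > 3*p - 7) → (¬(2*p = t - 4))) ∧ ((¬(t = -8 ∧ t > 3*p - 7)) → (¬(2*a[t] = 3*t - 6))).
Before the if: (2*b + 3*p > -2 → (¬(4*store(a, b + 3, 3*p + 4)[t + 3] + 2*b = t - 4))) ∧ ((¬(2*b + 3*p > -2)) → (((t = -8 ∧ t > 3*p - 7) → (¬(2*p = t - 4))) ∧ ((¬(t = -8 ∧ t > 3*p - 7)) → (¬(2*a[t] = 3*t - 6)))))
Answer: WP = (2*b + 3*p > -2 → (¬(4*store(a, b + 3, 3*p + 4)[t + 3] + 2*b = t - 4))) ∧ ((¬(2*b + 3*p > -2)) → (((t = -8 ∧ t > 3*p - 7) → (¬(2*p = t - 4))) ∧ ((¬(t = -8 ∧ t > 3*p - 7)) → (¬(2*a[t] = 3*t - 6)))))


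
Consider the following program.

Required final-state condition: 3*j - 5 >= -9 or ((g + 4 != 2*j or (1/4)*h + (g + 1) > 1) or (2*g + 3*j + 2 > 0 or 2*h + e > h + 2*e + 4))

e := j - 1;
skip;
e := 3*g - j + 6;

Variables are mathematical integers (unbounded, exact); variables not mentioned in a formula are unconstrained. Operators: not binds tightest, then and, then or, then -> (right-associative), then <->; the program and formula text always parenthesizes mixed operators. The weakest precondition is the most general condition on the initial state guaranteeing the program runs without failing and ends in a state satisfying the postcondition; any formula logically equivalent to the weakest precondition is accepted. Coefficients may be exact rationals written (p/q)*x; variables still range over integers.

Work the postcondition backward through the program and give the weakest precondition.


Working backward. After the program, the postcondition 3*j - 5 >= -9 or ((g + 4 != 2*j or (1/4)*h + (g + 1) > 1) or (2*g + 3*j + 2 > 0 or 2*h + e > h + 2*e + 4)) must hold; in canonical form it is 3*j >= -4 or g != 2*j - 4 or g + (1/4)*h > 0 or 2*g + 3*j > -2 or h > e + 4.
Before e := 3*g - j + 6: 3*j >= -4 or g != 2*j - 4 or g + (1/4)*h > 0 or 2*g + 3*j > -2 or h + j > 3*g + 10
Before skip: 3*j >= -4 or g != 2*j - 4 or g + (1/4)*h > 0 or 2*g + 3*j > -2 or h + j > 3*g + 10
Before e := j - 1: 3*j >= -4 or g != 2*j - 4 or g + (1/4)*h > 0 or 2*g + 3*j > -2 or h + j > 3*g + 10
Answer: WP = 3*j >= -4 or g != 2*j - 4 or g + (1/4)*h > 0 or 2*g + 3*j > -2 or h + j > 3*g + 10


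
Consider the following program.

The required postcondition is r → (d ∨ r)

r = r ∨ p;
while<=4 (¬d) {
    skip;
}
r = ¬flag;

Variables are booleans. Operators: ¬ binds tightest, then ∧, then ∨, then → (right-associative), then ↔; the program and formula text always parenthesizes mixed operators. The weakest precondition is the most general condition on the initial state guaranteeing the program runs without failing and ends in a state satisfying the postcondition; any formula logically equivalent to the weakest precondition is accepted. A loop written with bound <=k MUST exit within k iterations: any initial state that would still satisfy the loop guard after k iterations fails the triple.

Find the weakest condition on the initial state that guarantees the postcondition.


Working backward. After the program, r → (d ∨ r) must hold.
Before r := ¬flag: (¬flag) → (d ∨ (¬flag))
Before the loop (bound <=4), unroll the exhaustion recursion (WP_0 = exit-now case; WP_j = one more guarded iteration, up to j = 4):
  WP_0: d ∧ ((¬flag) → (d ∨ (¬flag)))
  WP_1: ((¬d) → (d ∧ ((¬flag) → (d ∨ (¬flag))))) ∧ (d → ((¬flag) → (d ∨ (¬flag))))
  WP_2: ((¬d) → (((¬d) → (d ∧ ((¬flag) → (d ∨ (¬flag))))) ∧ (d → ((¬flag) → (d ∨ (¬flag)))))) ∧ (d → ((¬flag) → (d ∨ (¬flag))))
  WP_3: ((¬d) → (((¬d) → (((¬d) → (d ∧ ((¬flag) → (d ∨ (¬flag))))) ∧ (d → ((¬flag) → (d ∨ (¬flag)))))) ∧ (d → ((¬flag) → (d ∨ (¬flag)))))) ∧ (d → ((¬flag) → (d ∨ (¬flag))))
  WP_4: ((¬d) → (((¬d) → (((¬d) → (((¬d) → (d ∧ ((¬flag) → (d ∨ (¬flag))))) ∧ (d → ((¬flag) → (d ∨ (¬flag)))))) ∧ (d → ((¬flag) → (d ∨ (¬flag)))))) ∧ (d → ((¬flag) → (d ∨ (¬flag)))))) ∧ (d → ((¬flag) → (d ∨ (¬flag))))
So before the loop: ((¬d) → (((¬d) → (((¬d) → (((¬d) → (d ∧ ((¬flag) → (d ∨ (¬flag))))) ∧ (d → ((¬flag) → (d ∨ (¬flag)))))) ∧ (d → ((¬flag) → (d ∨ (¬flag)))))) ∧ (d → ((¬flag) → (d ∨ (¬flag)))))) ∧ (d → ((¬flag) → (d ∨ (¬flag))))
Before r := r ∨ p: ((¬d) → (((¬d) → (((¬d) → (((¬d) → (d ∧ ((¬flag) → (d ∨ (¬flag))))) ∧ (d → ((¬flag) → (d ∨ (¬flag)))))) ∧ (d → ((¬flag) → (d ∨ (¬flag)))))) ∧ (d → ((¬flag) → (d ∨ (¬flag)))))) ∧ (d → ((¬flag) → (d ∨ (¬flag))))
Answer: WP = ((¬d) → (((¬d) → (((¬d) → (((¬d) → (d ∧ ((¬flag) → (d ∨ (¬flag))))) ∧ (d → ((¬flag) → (d ∨ (¬flag)))))) ∧ (d → ((¬flag) → (d ∨ (¬flag)))))) ∧ (d → ((¬flag) → (d ∨ (¬flag)))))) ∧ (d → ((¬flag) → (d ∨ (¬flag))))


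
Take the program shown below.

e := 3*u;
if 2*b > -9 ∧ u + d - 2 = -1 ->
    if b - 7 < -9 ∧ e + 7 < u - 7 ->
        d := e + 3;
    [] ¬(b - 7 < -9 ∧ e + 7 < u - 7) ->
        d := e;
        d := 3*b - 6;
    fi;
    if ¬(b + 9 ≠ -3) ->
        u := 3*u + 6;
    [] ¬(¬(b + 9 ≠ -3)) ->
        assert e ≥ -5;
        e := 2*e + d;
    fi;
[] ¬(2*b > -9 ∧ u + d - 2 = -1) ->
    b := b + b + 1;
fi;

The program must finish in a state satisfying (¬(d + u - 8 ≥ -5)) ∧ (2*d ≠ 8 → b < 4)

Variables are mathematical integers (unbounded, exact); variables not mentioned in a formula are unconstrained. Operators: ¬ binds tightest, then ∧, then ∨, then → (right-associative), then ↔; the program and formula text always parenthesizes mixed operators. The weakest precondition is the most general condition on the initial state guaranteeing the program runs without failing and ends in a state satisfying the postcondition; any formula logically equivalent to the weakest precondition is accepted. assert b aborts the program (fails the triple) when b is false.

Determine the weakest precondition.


Working backward. After the program, the postcondition (¬(d + u - 8 ≥ -5)) ∧ (2*d ≠ 8 → b < 4) must hold; in canonical form it is (¬(d + u ≥ 3)) ∧ (2*d ≠ 8 → b < 4).
Then branch requires ((b < -2 ∧ e < u - 14) → (((¬(b ≠ -12)) → ((¬(e + 3*u ≥ -6)) ∧ (2*e ≠ 2 → b < 4))) ∧ (b ≠ -12 → (e ≥ -5 ∧ (¬(e + u ≥ 0)) ∧ (2*e ≠ 2 → b < 4))))) ∧ ((¬(b < -2 ∧ e < u - 14)) → (((¬(b ≠ -12)) → ((¬(3*b + 3*u ≥ 3)) ∧ (6*b ≠ 20 → b < 4))) ∧ (b ≠ -12 → (e ≥ -5 ∧ (¬(3*b + u ≥ 9)) ∧ (6*b ≠ 20 → b < 4))))); else branch requires (¬(d + u ≥ 3)) ∧ (2*d ≠ 8 → 2*b < 3).
Before the if: ((2*b > -9 ∧ d + u = 1) → (((b < -2 ∧ e < u - 14) → (((¬(b ≠ -12)) → ((¬(e + 3*u ≥ -6)) ∧ (2*e ≠ 2 → b < 4))) ∧ (b ≠ -12 → (e ≥ -5 ∧ (¬(e + u ≥ 0)) ∧ (2*e ≠ 2 → b < 4))))) ∧ ((¬(b < -2 ∧ e < u - 14)) → (((¬(b ≠ -12)) → ((¬(3*b + 3*u ≥ 3)) ∧ (6*b ≠ 20 → b < 4))) ∧ (b ≠ -12 → (e ≥ -5 ∧ (¬(3*b + u ≥ 9)) ∧ (6*b ≠ 20 → b < 4))))))) ∧ ((¬(2*b > -9 ∧ d + u = 1)) → ((¬(d + u ≥ 3)) ∧ (2*d ≠ 8 → 2*b < 3)))
Before e := 3*u: ((2*b > -9 ∧ d + u = 1) → (((b < -2 ∧ 2*u < -14) → (((¬(b ≠ -12)) → ((¬(6*u ≥ -6)) ∧ (6*u ≠ 2 → b < 4))) ∧ (b ≠ -12 → (3*u ≥ -5 ∧ (¬(4*u ≥ 0)) ∧ (6*u ≠ 2 → b < 4))))) ∧ ((¬(b < -2 ∧ 2*u < -14)) → (((¬(b ≠ -12)) → ((¬(3*b + 3*u ≥ 3)) ∧ (6*b ≠ 20 → b < 4))) ∧ (b ≠ -12 → (3*u ≥ -5 ∧ (¬(3*b + u ≥ 9)) ∧ (6*b ≠ 20 → b < 4))))))) ∧ ((¬(2*b > -9 ∧ d + u = 1)) → ((¬(d + u ≥ 3)) ∧ (2*d ≠ 8 → 2*b < 3)))
Answer: WP = ((2*b > -9 ∧ d + u = 1) → (((b < -2 ∧ 2*u < -14) → (((¬(b ≠ -12)) → ((¬(6*u ≥ -6)) ∧ (6*u ≠ 2 → b < 4))) ∧ (b ≠ -12 → (3*u ≥ -5 ∧ (¬(4*u ≥ 0)) ∧ (6*u ≠ 2 → b < 4))))) ∧ ((¬(b < -2 ∧ 2*u < -14)) → (((¬(b ≠ -12)) → ((¬(3*b + 3*u ≥ 3)) ∧ (6*b ≠ 20 → b < 4))) ∧ (b ≠ -12 → (3*u ≥ -5 ∧ (¬(3*b + u ≥ 9)) ∧ (6*b ≠ 20 → b < 4))))))) ∧ ((¬(2*b > -9 ∧ d + u = 1)) → ((¬(d + u ≥ 3)) ∧ (2*d ≠ 8 → 2*b < 3)))


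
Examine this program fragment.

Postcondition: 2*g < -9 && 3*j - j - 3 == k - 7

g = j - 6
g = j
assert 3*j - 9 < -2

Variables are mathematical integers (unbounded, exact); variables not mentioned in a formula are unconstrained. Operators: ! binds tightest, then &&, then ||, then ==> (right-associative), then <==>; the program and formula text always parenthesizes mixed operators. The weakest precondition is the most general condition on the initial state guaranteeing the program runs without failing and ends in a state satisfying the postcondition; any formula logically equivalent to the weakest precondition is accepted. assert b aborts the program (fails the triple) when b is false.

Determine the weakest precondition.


Working backward. After the program, the postcondition 2*g < -9 && 3*j - j - 3 == k - 7 must hold; in canonical form it is 2*g < -9 && 2*j == k - 4.
Before assert 3*j - 9 < -2: 3*j < 7 && 2*g < -9 && 2*j == k - 4
Before g := j: 3*j < 7 && 2*j < -9 && 2*j == k - 4
Before g := j - 6: 3*j < 7 && 2*j < -9 && 2*j == k - 4
Answer: WP = 3*j < 7 && 2*j < -9 && 2*j == k - 4


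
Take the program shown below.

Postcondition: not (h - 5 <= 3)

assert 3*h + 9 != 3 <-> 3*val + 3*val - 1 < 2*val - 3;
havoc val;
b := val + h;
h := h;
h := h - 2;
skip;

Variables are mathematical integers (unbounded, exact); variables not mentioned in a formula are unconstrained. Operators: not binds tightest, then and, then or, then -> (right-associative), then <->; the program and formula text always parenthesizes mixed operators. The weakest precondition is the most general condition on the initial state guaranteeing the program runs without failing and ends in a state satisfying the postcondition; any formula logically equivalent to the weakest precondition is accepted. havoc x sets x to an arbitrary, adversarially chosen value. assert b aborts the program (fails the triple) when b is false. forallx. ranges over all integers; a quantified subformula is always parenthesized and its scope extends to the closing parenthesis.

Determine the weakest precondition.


Working backward. After the program, the postcondition not (h - 5 <= 3) must hold; in canonical form it is not (h <= 8).
Before skip: not (h <= 8)
Before h := h - 2: not (h <= 10)
Before h := h: not (h <= 10)
Before b := val + h: not (h <= 10)
Before havoc val: not (h <= 10)
Before assert 3*h + 9 != 3 <-> 3*val + 3*val - 1 < 2*val - 3: (3*h != -6 <-> 4*val < -2) and (not (h <= 10))
Answer: WP = (3*h != -6 <-> 4*val < -2) and (not (h <= 10))


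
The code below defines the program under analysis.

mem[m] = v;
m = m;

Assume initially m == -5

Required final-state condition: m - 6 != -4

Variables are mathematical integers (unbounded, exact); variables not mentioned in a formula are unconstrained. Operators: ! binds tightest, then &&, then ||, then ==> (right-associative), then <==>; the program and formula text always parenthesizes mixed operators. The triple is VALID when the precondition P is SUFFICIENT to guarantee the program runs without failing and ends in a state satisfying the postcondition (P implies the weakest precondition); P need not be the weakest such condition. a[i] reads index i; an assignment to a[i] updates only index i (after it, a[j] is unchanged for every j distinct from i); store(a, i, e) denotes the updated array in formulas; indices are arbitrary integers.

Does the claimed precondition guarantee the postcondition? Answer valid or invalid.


Working backward. After the program, the postcondition m - 6 != -4 must hold; in canonical form it is m != 2.
Before m := m: m != 2
Before mem[m] := v: m != 2
The weakest precondition is m != 2.
Check whether m == -5 implies it.
Every state satisfying the precondition satisfies the weakest precondition: the implication holds.
Answer: valid


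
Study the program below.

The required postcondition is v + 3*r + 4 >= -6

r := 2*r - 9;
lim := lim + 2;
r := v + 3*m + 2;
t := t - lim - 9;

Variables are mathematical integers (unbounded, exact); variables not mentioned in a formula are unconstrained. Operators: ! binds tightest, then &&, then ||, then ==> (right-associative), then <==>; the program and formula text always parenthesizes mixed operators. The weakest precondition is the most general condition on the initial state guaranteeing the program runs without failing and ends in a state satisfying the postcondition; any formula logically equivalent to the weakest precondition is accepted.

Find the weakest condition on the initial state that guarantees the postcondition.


Working backward. After the program, the postcondition v + 3*r + 4 >= -6 must hold; in canonical form it is 3*r + v >= -10.
Before t := t - lim - 9: 3*r + v >= -10
Before r := v + 3*m + 2: 9*m + 4*v >= -16
Before lim := lim + 2: 9*m + 4*v >= -16
Before r := 2*r - 9: 9*m + 4*v >= -16
Answer: WP = 9*m + 4*v >= -16


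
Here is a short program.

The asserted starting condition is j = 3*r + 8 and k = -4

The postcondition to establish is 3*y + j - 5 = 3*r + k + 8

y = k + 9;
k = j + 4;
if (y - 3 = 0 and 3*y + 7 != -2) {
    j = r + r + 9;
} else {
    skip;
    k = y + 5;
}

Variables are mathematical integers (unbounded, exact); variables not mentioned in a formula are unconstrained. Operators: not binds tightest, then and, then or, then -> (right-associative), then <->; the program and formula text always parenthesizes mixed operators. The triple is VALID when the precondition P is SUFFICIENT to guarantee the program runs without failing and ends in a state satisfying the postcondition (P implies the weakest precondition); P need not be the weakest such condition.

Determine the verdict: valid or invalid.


Working backward. After the program, the postcondition 3*y + j - 5 = 3*r + k + 8 must hold; in canonical form it is j + 3*y = k + 3*r + 13.
Then branch requires 3*y = k + r + 4; else branch requires j + 2*y = 3*r + 18.
Before the if: ((y = 3 and 3*y != -9) -> 3*y = k + r + 4) and ((not (y = 3 and 3*y != -9)) -> j + 2*y = 3*r + 18)
Before k := j + 4: ((y = 3 and 3*y != -9) -> 3*y = j + r + 8) and ((not (y = 3 and 3*y != -9)) -> j + 2*y = 3*r + 18)
Before y := k + 9: ((k = -6 and 3*k != -36) -> 3*k = j + r - 19) and ((not (k = -6 and 3*k != -36)) -> j + 2*k = 3*r)
The weakest precondition is ((k = -6 and 3*k != -36) -> 3*k = j + r - 19) and ((not (k = -6 and 3*k != -36)) -> j + 2*k = 3*r).
Check whether j = 3*r + 8 and k = -4 implies it.
Every state satisfying the precondition satisfies the weakest precondition: the implication holds.
Answer: valid


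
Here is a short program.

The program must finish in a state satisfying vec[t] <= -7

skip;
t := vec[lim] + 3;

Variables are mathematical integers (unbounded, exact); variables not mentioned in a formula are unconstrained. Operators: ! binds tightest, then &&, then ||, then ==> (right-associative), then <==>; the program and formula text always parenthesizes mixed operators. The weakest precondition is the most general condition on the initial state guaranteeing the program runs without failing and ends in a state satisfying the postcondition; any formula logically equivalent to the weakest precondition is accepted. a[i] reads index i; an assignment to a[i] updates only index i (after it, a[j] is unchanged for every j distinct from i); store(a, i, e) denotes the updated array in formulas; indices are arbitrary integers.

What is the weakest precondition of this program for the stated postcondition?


Working backward. After the program, vec[t] <= -7 must hold.
Before t := vec[lim] + 3: vec[vec[lim] + 3] <= -7
Before skip: vec[vec[lim] + 3] <= -7
Answer: WP = vec[vec[lim] + 3] <= -7


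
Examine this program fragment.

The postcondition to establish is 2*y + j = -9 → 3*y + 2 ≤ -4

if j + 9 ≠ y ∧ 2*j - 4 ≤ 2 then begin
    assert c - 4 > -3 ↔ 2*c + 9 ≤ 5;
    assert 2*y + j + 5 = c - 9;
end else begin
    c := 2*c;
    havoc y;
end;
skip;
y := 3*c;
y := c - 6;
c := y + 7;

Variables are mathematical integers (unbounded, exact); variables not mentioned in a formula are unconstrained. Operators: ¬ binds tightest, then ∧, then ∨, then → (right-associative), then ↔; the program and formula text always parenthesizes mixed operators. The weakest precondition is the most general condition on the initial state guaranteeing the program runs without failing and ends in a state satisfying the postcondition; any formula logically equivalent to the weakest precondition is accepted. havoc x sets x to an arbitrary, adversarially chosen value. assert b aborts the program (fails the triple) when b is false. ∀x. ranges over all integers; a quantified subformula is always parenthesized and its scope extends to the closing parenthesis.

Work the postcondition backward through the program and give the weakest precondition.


Working backward. After the program, the postcondition 2*y + j = -9 → 3*y + 2 ≤ -4 must hold; in canonical form it is j + 2*y = -9 → 3*y ≤ -6.
Before c := y + 7: j + 2*y = -9 → 3*y ≤ -6
Before y := c - 6: 2*c + j = 3 → 3*c ≤ 12
Before y := 3*c: 2*c + j = 3 → 3*c ≤ 12
Before skip: 2*c + j = 3 → 3*c ≤ 12
Then branch requires (c > 1 ↔ 2*c ≤ -4) ∧ j + 2*y = c - 14 ∧ (2*c + j = 3 → 3*c ≤ 12); else branch requires 4*c + j = 3 → 6*c ≤ 12.
Before the if: ((j ≠ y - 9 ∧ 2*j ≤ 6) → ((c > 1 ↔ 2*c ≤ -4) ∧ j + 2*y = c - 14 ∧ (2*c + j = 3 → 3*c ≤ 12))) ∧ ((¬(j ≠ y - 9 ∧ 2*j ≤ 6)) → (4*c + j = 3 → 6*c ≤ 12))
Answer: WP = ((j ≠ y - 9 ∧ 2*j ≤ 6) → ((c > 1 ↔ 2*c ≤ -4) ∧ j + 2*y = c - 14 ∧ (2*c + j = 3 → 3*c ≤ 12))) ∧ ((¬(j ≠ y - 9 ∧ 2*j ≤ 6)) → (4*c + j = 3 → 6*c ≤ 12))


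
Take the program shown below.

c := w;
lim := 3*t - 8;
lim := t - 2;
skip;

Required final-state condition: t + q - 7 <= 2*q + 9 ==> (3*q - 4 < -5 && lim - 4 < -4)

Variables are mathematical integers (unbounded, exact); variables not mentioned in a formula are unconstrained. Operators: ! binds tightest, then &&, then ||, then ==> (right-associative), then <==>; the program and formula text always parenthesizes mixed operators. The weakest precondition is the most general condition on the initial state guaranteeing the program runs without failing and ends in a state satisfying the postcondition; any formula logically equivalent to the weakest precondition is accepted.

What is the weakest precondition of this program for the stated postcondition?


Working backward. After the program, the postcondition t + q - 7 <= 2*q + 9 ==> (3*q - 4 < -5 && lim - 4 < -4) must hold; in canonical form it is t <= q + 16 ==> (3*q < -1 && lim < 0).
Before skip: t <= q + 16 ==> (3*q < -1 && lim < 0)
Before lim := t - 2: t <= q + 16 ==> (3*q < -1 && t < 2)
Before lim := 3*t - 8: t <= q + 16 ==> (3*q < -1 && t < 2)
Before c := w: t <= q + 16 ==> (3*q < -1 && t < 2)
Answer: WP = t <= q + 16 ==> (3*q < -1 && t < 2)


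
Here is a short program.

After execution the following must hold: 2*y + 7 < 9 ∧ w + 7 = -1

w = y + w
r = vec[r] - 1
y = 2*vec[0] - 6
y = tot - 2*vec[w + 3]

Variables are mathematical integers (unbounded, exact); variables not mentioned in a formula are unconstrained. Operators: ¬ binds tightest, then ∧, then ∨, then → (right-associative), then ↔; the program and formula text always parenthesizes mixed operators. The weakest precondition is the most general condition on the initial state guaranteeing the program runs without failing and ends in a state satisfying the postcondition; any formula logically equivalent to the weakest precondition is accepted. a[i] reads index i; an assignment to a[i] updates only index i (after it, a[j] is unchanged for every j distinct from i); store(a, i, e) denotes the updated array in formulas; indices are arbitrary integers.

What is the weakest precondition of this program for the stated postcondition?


Working backward. After the program, the postcondition 2*y + 7 < 9 ∧ w + 7 = -1 must hold; in canonical form it is 2*y < 2 ∧ w = -8.
Before y := tot - 2*vec[w + 3]: 2*tot < 4*vec[w + 3] + 2 ∧ w = -8
Before y := 2*vec[0] - 6: 2*tot < 4*vec[w + 3] + 2 ∧ w = -8
Before r := vec[r] - 1: 2*tot < 4*vec[w + 3] + 2 ∧ w = -8
Before w := y + w: 2*tot < 4*vec[w + y + 3] + 2 ∧ w + y = -8
Answer: WP = 2*tot < 4*vec[w + y + 3] + 2 ∧ w + y = -8


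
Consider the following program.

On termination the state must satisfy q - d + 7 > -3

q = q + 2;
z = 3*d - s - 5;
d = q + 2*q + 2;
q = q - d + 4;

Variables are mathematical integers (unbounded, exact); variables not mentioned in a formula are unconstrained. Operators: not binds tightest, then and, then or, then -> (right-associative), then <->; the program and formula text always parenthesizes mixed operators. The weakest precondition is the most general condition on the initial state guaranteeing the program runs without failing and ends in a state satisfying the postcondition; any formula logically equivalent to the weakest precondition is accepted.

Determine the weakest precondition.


Working backward. After the program, the postcondition q - d + 7 > -3 must hold; in canonical form it is q > d - 10.
Before q := q - d + 4: q > 2*d - 14
Before d := q + 2*q + 2: 5*q < 10
Before z := 3*d - s - 5: 5*q < 10
Before q := q + 2: 5*q < 0
Answer: WP = 5*q < 0


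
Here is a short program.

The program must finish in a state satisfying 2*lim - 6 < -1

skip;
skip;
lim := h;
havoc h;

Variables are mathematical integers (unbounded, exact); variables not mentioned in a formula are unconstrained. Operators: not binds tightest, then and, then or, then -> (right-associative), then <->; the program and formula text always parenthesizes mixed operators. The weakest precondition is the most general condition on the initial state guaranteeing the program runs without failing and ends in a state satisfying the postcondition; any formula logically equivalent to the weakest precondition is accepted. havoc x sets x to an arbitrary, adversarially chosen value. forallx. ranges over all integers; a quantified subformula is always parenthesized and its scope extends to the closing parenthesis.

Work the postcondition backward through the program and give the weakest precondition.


Working backward. After the program, the postcondition 2*lim - 6 < -1 must hold; in canonical form it is 2*lim < 5.
Before havoc h: 2*lim < 5
Before lim := h: 2*h < 5
Before skip: 2*h < 5
Before skip: 2*h < 5
Answer: WP = 2*h < 5


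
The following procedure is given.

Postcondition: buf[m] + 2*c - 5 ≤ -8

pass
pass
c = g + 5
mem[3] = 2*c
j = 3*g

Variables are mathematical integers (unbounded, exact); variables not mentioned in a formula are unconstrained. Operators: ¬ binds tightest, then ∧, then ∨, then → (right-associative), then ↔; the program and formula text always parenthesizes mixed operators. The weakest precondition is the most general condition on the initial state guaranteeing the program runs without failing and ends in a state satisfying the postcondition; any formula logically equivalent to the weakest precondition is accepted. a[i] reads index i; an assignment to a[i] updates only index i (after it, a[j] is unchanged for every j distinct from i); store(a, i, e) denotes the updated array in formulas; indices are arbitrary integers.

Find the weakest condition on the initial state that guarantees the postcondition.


Working backward. After the program, the postcondition buf[m] + 2*c - 5 ≤ -8 must hold; in canonical form it is buf[m] + 2*c ≤ -3.
Before j := 3*g: buf[m] + 2*c ≤ -3
Before mem[3] := 2*c: buf[m] + 2*c ≤ -3
Before c := g + 5: buf[m] + 2*g ≤ -13
Before skip: buf[m] + 2*g ≤ -13
Before skip: buf[m] + 2*g ≤ -13
Answer: WP = buf[m] + 2*g ≤ -13


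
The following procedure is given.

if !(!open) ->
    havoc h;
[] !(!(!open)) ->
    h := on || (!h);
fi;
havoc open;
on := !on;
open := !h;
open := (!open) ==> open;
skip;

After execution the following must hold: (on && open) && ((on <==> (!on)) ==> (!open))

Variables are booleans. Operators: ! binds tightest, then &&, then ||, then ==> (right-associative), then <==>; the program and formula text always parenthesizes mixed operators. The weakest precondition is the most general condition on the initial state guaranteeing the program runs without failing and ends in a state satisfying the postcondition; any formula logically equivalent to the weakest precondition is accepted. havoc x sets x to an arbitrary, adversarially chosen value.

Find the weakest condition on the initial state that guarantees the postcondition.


Working backward. After the program, the postcondition (on && open) && ((on <==> (!on)) ==> (!open)) must hold; in canonical form it is on && open && ((on <==> (!on)) ==> (!open)).
Before skip: on && open && ((on <==> (!on)) ==> (!open))
Before open := (!open) ==> open: on && ((!open) ==> open) && ((on <==> (!on)) ==> (!((!open) ==> open)))
Before open := !h: on && (h ==> (!h)) && ((on <==> (!on)) ==> (!(h ==> (!h))))
Before on := !on: (!on) && (h ==> (!h)) && (((!on) <==> on) ==> (!(h ==> (!h))))
Before havoc open: (!on) && (h ==> (!h)) && (((!on) <==> on) ==> (!(h ==> (!h))))
Then branch requires false; else branch requires (!on) && ((on || (!h)) ==> (!(on || (!h)))) && (((!on) <==> on) ==> (!((on || (!h)) ==> (!(on || (!h)))))).
Before the if: (!open) && ((!open) ==> ((!on) && ((on || (!h)) ==> (!(on || (!h)))) && (((!on) <==> on) ==> (!((on || (!h)) ==> (!(on || (!h))))))))
Answer: WP = (!open) && ((!open) ==> ((!on) && ((on || (!h)) ==> (!(on || (!h)))) && (((!on) <==> on) ==> (!((on || (!h)) ==> (!(on || (!h))))))))


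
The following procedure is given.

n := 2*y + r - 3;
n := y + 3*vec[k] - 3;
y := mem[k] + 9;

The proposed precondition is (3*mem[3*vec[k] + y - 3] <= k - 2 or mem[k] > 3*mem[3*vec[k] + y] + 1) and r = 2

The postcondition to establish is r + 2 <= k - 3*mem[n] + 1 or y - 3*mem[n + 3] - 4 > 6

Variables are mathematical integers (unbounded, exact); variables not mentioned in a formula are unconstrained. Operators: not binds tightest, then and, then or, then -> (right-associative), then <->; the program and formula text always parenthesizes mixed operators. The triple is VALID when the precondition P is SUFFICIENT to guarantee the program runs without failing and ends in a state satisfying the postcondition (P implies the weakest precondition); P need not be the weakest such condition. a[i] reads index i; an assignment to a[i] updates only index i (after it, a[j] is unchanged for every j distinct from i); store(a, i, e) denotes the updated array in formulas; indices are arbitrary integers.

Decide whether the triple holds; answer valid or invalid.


Working backward. After the program, the postcondition r + 2 <= k - 3*mem[n] + 1 or y - 3*mem[n + 3] - 4 > 6 must hold; in canonical form it is 3*mem[n] + r <= k - 1 or y > 3*mem[n + 3] + 10.
Before y := mem[k] + 9: 3*mem[n] + r <= k - 1 or mem[k] > 3*mem[n + 3] + 1
Before n := y + 3*vec[k] - 3: 3*mem[3*vec[k] + y - 3] + r <= k - 1 or mem[k] > 3*mem[3*vec[k] + y] + 1
Before n := 2*y + r - 3: 3*mem[3*vec[k] + y - 3] + r <= k - 1 or mem[k] > 3*mem[3*vec[k] + y] + 1
The weakest precondition is 3*mem[3*vec[k] + y - 3] + r <= k - 1 or mem[k] > 3*mem[3*vec[k] + y] + 1.
Check whether (3*mem[3*vec[k] + y - 3] <= k - 2 or mem[k] > 3*mem[3*vec[k] + y] + 1) and r = 2 implies it.
Countermodel: at the initial state k = 2, mem = {[2] = -6516, [7037] = 0, [7040] = 15521, elsewhere 15521}, r = 2, vec = {[2] = 0, [7037] = 0, [7040] = 0, elsewhere 0}, y = 7040, the precondition holds but the weakest precondition fails.
Answer: invalid


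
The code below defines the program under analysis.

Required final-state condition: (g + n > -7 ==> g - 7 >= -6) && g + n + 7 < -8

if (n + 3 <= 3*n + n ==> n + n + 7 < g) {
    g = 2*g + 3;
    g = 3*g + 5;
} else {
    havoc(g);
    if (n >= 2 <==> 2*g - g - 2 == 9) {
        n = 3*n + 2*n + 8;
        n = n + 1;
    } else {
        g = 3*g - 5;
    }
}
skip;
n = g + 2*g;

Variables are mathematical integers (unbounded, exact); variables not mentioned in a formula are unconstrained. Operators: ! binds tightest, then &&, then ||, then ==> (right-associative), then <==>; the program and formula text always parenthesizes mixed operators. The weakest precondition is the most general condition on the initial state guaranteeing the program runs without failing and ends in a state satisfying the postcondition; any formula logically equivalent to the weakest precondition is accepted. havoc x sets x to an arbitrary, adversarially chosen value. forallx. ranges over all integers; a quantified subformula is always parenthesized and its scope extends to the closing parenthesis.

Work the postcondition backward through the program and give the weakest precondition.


Working backward. After the program, the postcondition (g + n > -7 ==> g - 7 >= -6) && g + n + 7 < -8 must hold; in canonical form it is (g + n > -7 ==> g >= 1) && g + n < -15.
Before n := g + 2*g: (4*g > -7 ==> g >= 1) && 4*g < -15
Before skip: (4*g > -7 ==> g >= 1) && 4*g < -15
Then branch requires (24*g > -63 ==> 6*g >= -13) && 24*g < -71; else branch requires forall g_1. (((n >= 2 <==> g_1 == 11) ==> ((4*g_1 > -7 ==> g_1 >= 1) && 4*g_1 < -15)) && ((!(n >= 2 <==> g_1 == 11)) ==> ((12*g_1 > 13 ==> 3*g_1 >= 6) && 12*g_1 < 5))).
Before the if: ((3*n >= 3 ==> 2*n < g - 7) ==> ((24*g > -63 ==> 6*g >= -13) && 24*g < -71)) && ((!(3*n >= 3 ==> 2*n < g - 7)) ==> (forall g_1. (((n >= 2 <==> g_1 == 11) ==> ((4*g_1 > -7 ==> g_1 >= 1) && 4*g_1 < -15)) && ((!(n >= 2 <==> g_1 == 11)) ==> ((12*g_1 > 13 ==> 3*g_1 >= 6) && 12*g_1 < 5)))))
Answer: WP = ((3*n >= 3 ==> 2*n < g - 7) ==> ((24*g > -63 ==> 6*g >= -13) && 24*g < -71)) && ((!(3*n >= 3 ==> 2*n < g - 7)) ==> (forall g_1. (((n >= 2 <==> g_1 == 11) ==> ((4*g_1 > -7 ==> g_1 >= 1) && 4*g_1 < -15)) && ((!(n >= 2 <==> g_1 == 11)) ==> ((12*g_1 > 13 ==> 3*g_1 >= 6) && 12*g_1 < 5)))))


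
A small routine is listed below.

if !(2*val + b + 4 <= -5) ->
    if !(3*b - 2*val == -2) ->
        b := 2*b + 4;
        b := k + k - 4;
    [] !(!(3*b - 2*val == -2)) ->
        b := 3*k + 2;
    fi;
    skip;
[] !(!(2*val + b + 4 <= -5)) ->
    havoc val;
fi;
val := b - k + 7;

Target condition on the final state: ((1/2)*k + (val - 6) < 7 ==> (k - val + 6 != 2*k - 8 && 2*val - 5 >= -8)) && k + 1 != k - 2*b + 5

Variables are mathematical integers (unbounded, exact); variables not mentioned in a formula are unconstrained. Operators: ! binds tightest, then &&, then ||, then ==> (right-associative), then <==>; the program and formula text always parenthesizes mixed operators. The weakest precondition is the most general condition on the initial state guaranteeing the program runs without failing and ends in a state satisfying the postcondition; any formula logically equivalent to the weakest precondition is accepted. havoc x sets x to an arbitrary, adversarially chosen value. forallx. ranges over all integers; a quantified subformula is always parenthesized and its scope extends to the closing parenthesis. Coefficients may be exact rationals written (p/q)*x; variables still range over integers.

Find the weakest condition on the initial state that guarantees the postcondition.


Working backward. After the program, the postcondition ((1/2)*k + (val - 6) < 7 ==> (k - val + 6 != 2*k - 8 && 2*val - 5 >= -8)) && k + 1 != k - 2*b + 5 must hold; in canonical form it is ((1/2)*k + val < 13 ==> (k + val != 14 && 2*val >= -3)) && 2*b != 4.
Before val := b - k + 7: (b < (1/2)*k + 6 ==> (b != 7 && 2*b >= 2*k - 17)) && 2*b != 4
Then branch requires ((!(3*b == 2*val - 2)) ==> (((3/2)*k < 10 ==> (2*k != 11 && 2*k >= -9)) && 4*k != 12)) && (3*b == 2*val - 2 ==> (((5/2)*k < 4 ==> (3*k != 5 && 4*k >= -21)) && 6*k != 0)); else branch requires (b < (1/2)*k + 6 ==> (b != 7 && 2*b >= 2*k - 17)) && 2*b != 4.
Before the if: ((!(b + 2*val <= -9)) ==> (((!(3*b == 2*val - 2)) ==> (((3/2)*k < 10 ==> (2*k != 11 && 2*k >= -9)) && 4*k != 12)) && (3*b == 2*val - 2 ==> (((5/2)*k < 4 ==> (3*k != 5 && 4*k >= -21)) && 6*k != 0)))) && (b + 2*val <= -9 ==> ((b < (1/2)*k + 6 ==> (b != 7 && 2*b >= 2*k - 17)) && 2*b != 4))
Answer: WP = ((!(b + 2*val <= -9)) ==> (((!(3*b == 2*val - 2)) ==> (((3/2)*k < 10 ==> (2*k != 11 && 2*k >= -9)) && 4*k != 12)) && (3*b == 2*val - 2 ==> (((5/2)*k < 4 ==> (3*k != 5 && 4*k >= -21)) && 6*k != 0)))) && (b + 2*val <= -9 ==> ((b < (1/2)*k + 6 ==> (b != 7 && 2*b >= 2*k - 17)) && 2*b != 4))


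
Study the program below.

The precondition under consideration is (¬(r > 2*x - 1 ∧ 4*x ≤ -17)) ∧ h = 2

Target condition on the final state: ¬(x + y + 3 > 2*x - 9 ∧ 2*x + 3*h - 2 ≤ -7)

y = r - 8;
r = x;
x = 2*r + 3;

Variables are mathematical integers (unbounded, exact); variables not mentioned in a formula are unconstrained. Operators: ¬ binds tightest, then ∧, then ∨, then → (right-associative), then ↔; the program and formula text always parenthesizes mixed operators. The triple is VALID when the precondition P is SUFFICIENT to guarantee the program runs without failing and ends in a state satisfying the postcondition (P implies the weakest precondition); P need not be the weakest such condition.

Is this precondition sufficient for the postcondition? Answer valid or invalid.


Working backward. After the program, the postcondition ¬(x + y + 3 > 2*x - 9 ∧ 2*x + 3*h - 2 ≤ -7) must hold; in canonical form it is ¬(y > x - 12 ∧ 3*h + 2*x ≤ -5).
Before x := 2*r + 3: ¬(y > 2*r - 9 ∧ 3*h + 4*r ≤ -11)
Before r := x: ¬(y > 2*x - 9 ∧ 3*h + 4*x ≤ -11)
Before y := r - 8: ¬(r > 2*x - 1 ∧ 3*h + 4*x ≤ -11)
The weakest precondition is ¬(r > 2*x - 1 ∧ 3*h + 4*x ≤ -11).
Check whether (¬(r > 2*x - 1 ∧ 4*x ≤ -17)) ∧ h = 2 implies it.
Every state satisfying the precondition satisfies the weakest precondition: the implication holds.
Answer: valid


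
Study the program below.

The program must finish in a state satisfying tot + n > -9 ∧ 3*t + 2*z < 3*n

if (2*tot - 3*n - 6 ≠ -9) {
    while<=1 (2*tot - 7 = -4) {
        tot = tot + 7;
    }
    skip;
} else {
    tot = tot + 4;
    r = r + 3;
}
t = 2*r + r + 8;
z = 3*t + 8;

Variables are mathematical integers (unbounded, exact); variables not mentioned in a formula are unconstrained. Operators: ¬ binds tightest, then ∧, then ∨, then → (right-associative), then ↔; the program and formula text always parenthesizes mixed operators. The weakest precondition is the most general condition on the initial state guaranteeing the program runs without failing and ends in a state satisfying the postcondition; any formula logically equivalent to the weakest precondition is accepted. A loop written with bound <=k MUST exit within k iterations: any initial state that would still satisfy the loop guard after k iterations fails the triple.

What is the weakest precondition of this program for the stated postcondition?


Working backward. After the program, the postcondition tot + n > -9 ∧ 3*t + 2*z < 3*n must hold; in canonical form it is n + tot > -9 ∧ 3*t + 2*z < 3*n.
Before z := 3*t + 8: n + tot > -9 ∧ 9*t < 3*n - 16
Before t := 2*r + r + 8: n + tot > -9 ∧ 27*r < 3*n - 88
Then branch requires (2*tot = 3 → ((¬(2*tot = -11)) ∧ n + tot > -16 ∧ 27*r < 3*n - 88)) ∧ ((¬(2*tot = 3)) → (n + tot > -9 ∧ 27*r < 3*n - 88)); else branch requires n + tot > -13 ∧ 27*r < 3*n - 169.
Before the if: (2*tot ≠ 3*n - 3 → ((2*tot = 3 → ((¬(2*tot = -11)) ∧ n + tot > -16 ∧ 27*r < 3*n - 88)) ∧ ((¬(2*tot = 3)) → (n + tot > -9 ∧ 27*r < 3*n - 88)))) ∧ ((¬(2*tot ≠ 3*n - 3)) → (n + tot > -13 ∧ 27*r < 3*n - 169))
Answer: WP = (2*tot ≠ 3*n - 3 → ((2*tot = 3 → ((¬(2*tot = -11)) ∧ n + tot > -16 ∧ 27*r < 3*n - 88)) ∧ ((¬(2*tot = 3)) → (n + tot > -9 ∧ 27*r < 3*n - 88)))) ∧ ((¬(2*tot ≠ 3*n - 3)) → (n + tot > -13 ∧ 27*r < 3*n - 169))


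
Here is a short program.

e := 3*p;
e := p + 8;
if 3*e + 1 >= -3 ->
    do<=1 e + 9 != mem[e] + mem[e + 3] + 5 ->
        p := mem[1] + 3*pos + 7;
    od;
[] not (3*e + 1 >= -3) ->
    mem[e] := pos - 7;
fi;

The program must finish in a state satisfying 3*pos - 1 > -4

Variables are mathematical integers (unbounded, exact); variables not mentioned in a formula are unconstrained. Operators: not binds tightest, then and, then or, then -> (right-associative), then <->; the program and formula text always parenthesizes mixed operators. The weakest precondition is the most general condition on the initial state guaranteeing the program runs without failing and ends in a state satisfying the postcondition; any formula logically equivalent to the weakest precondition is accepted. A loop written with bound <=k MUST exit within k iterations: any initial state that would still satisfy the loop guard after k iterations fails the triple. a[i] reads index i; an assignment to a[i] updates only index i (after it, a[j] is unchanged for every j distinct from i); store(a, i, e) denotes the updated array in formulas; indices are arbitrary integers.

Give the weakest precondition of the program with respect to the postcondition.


Working backward. After the program, the postcondition 3*pos - 1 > -4 must hold; in canonical form it is 3*pos > -3.
Then branch requires (e != mem[e + 3] + mem[e] - 4 -> ((not (e != mem[e + 3] + mem[e] - 4)) and 3*pos > -3)) and ((not (e != mem[e + 3] + mem[e] - 4)) -> 3*pos > -3); else branch requires 3*pos > -3.
Before the if: (3*e >= -4 -> ((e != mem[e + 3] + mem[e] - 4 -> ((not (e != mem[e + 3] + mem[e] - 4)) and 3*pos > -3)) and ((not (e != mem[e + 3] + mem[e] - 4)) -> 3*pos > -3))) and ((not (3*e >= -4)) -> 3*pos > -3)
Before e := p + 8: (3*p >= -28 -> ((p != mem[p + 11] + mem[p + 8] - 12 -> ((not (p != mem[p + 11] + mem[p + 8] - 12)) and 3*pos > -3)) and ((not (p != mem[p + 11] + mem[p + 8] - 12)) -> 3*pos > -3))) and ((not (3*p >= -28)) -> 3*pos > -3)
Before e := 3*p: (3*p >= -28 -> ((p != mem[p + 11] + mem[p + 8] - 12 -> ((not (p != mem[p + 11] + mem[p + 8] - 12)) and 3*pos > -3)) and ((not (p != mem[p + 11] + mem[p + 8] - 12)) -> 3*pos > -3))) and ((not (3*p >= -28)) -> 3*pos > -3)
Answer: WP = (3*p >= -28 -> ((p != mem[p + 11] + mem[p + 8] - 12 -> ((not (p != mem[p + 11] + mem[p + 8] - 12)) and 3*pos > -3)) and ((not (p != mem[p + 11] + mem[p + 8] - 12)) -> 3*pos > -3))) and ((not (3*p >= -28)) -> 3*pos > -3)
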